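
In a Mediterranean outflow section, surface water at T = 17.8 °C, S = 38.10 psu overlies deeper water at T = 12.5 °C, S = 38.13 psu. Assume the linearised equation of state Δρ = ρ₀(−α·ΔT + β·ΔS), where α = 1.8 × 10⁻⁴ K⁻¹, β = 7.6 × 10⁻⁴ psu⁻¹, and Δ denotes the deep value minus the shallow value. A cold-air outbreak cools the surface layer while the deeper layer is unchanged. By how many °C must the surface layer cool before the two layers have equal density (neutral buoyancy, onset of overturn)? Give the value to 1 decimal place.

5.4 °C

Neutral buoyancy requires Δρ = 0, i.e. −α(T_deep − T_surf′) + β(S_deep − S_surf) = 0.
T_surf′ = T_deep − (β/α)·ΔS = 12.5 − (7.6 × 10⁻⁴/1.8 × 10⁻⁴)·(+0.03) = 12.373 °C.
Cooling required: 17.8 − (12.373) = 5.427 °C.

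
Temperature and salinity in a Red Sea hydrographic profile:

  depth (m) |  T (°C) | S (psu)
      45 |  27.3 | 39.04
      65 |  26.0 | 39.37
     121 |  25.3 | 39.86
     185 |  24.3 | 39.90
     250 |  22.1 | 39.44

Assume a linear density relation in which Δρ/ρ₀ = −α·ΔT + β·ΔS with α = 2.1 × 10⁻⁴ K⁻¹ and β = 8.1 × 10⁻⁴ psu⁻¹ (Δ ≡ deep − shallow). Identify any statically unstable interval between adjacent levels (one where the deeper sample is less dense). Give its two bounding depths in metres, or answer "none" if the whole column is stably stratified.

none

Evaluate Δρ/ρ₀ = −αΔT + βΔS across each adjacent pair:
  45–65 m: −αΔT+βΔS = −(2.1 × 10⁻⁴)(-1.3)+(8.1 × 10⁻⁴)(+0.33) = 5.4 × 10⁻⁴ → stable
  65–121 m: −αΔT+βΔS = −(2.1 × 10⁻⁴)(-0.7)+(8.1 × 10⁻⁴)(+0.49) = 5.4 × 10⁻⁴ → stable
  121–185 m: −αΔT+βΔS = −(2.1 × 10⁻⁴)(-1.0)+(8.1 × 10⁻⁴)(+0.04) = 2.4 × 10⁻⁴ → stable
  185–250 m: −αΔT+βΔS = −(2.1 × 10⁻⁴)(-2.2)+(8.1 × 10⁻⁴)(-0.46) = 8.9 × 10⁻⁵ → stable
Every interval has Δρ > 0: the column is stably stratified throughout.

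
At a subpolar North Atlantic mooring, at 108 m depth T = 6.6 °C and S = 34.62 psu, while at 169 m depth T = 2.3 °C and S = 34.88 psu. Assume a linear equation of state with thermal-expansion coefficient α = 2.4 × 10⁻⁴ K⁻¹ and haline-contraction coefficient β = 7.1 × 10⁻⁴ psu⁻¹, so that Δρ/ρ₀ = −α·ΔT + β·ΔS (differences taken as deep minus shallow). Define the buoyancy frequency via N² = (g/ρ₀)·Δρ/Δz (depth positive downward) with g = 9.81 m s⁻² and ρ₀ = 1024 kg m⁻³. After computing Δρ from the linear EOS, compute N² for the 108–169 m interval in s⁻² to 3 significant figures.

1.96 × 10⁻⁴ s⁻²

ΔT = -4.3 K, ΔS = +0.26 psu (deep − shallow).
Δρ/ρ₀ = −αΔT + βΔS = 1.032 × 10⁻³ + 1.846 × 10⁻⁴ = 1.2166 × 10⁻³, so Δρ ≈ 1.246 kg m⁻³.
N² = (g/ρ₀)·Δρ/Δz = g·(Δρ/ρ₀)/Δz = 9.81 × 1.2166 × 10⁻³ / 61 = 1.9565 × 10⁻⁴ s⁻² ≈ 1.96 × 10⁻⁴ s⁻².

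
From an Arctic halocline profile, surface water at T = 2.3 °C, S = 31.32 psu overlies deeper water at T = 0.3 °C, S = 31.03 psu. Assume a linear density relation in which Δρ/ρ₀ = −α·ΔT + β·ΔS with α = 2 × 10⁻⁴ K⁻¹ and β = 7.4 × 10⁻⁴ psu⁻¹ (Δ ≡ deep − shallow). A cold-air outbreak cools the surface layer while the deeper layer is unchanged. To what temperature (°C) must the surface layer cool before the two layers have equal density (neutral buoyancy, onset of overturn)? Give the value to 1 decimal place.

Neutral buoyancy requires Δρ = 0, i.e. −α(T_deep − T_surf′) + β(S_deep − S_surf) = 0.
T_surf′ = T_deep − (β/α)·ΔS = 0.3 − (7.4 × 10⁻⁴/2 × 10⁻⁴)·(-0.29) = 1.373 °C.
Cooling required: 2.3 − (1.373) = 0.927 °C.

1.4 °C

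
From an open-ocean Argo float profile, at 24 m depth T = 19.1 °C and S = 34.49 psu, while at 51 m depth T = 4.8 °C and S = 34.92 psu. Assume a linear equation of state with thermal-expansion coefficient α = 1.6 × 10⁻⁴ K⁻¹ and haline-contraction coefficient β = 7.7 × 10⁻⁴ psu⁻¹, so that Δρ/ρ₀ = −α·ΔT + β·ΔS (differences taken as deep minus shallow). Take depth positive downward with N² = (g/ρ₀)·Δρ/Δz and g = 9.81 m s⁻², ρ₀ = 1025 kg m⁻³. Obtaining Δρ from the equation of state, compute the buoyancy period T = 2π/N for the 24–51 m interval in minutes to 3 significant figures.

3.39 min

ΔT = -14.3 K, ΔS = +0.43 psu (deep − shallow).
Δρ/ρ₀ = −αΔT + βΔS = 2.288 × 10⁻³ + 3.311 × 10⁻⁴ = 2.6191 × 10⁻³, so Δρ ≈ 2.685 kg m⁻³.
N² = (g/ρ₀)·Δρ/Δz = g·(Δρ/ρ₀)/Δz = 9.81 × 2.6191 × 10⁻³ / 27 = 9.5161 × 10⁻⁴ s⁻².
N = √(9.5161 × 10⁻⁴) = 0.030848 rad s⁻¹ → T = 2π/N = 203.68 s = 3.3947 min ≈ 3.39 min.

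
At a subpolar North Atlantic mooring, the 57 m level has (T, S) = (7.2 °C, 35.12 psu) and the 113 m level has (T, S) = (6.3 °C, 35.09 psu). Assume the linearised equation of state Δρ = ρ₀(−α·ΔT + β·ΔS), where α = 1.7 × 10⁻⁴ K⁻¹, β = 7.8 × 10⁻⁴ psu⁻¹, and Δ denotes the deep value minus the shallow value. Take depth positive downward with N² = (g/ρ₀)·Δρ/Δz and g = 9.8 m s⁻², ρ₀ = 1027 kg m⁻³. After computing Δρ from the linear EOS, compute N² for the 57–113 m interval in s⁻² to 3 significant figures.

ΔT = -0.9 K, ΔS = -0.03 psu (deep − shallow).
Δρ/ρ₀ = −αΔT + βΔS = 1.53 × 10⁻⁴ − 2.34 × 10⁻⁵ = 1.296 × 10⁻⁴, so Δρ ≈ 0.1331 kg m⁻³.
N² = (g/ρ₀)·Δρ/Δz = g·(Δρ/ρ₀)/Δz = 9.8 × 1.296 × 10⁻⁴ / 56 = 2.2680 × 10⁻⁵ s⁻² ≈ 2.27 × 10⁻⁵ s⁻².

2.27 × 10⁻⁵ s⁻²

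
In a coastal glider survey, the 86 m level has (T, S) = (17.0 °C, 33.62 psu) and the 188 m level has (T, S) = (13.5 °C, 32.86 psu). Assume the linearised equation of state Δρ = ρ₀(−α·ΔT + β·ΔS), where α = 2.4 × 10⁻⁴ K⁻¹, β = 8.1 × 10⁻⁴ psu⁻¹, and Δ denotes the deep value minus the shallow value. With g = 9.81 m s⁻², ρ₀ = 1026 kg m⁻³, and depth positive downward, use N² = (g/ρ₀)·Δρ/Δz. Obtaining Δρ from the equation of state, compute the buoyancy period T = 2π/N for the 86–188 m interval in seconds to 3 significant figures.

ΔT = -3.5 K, ΔS = -0.76 psu (deep − shallow).
Δρ/ρ₀ = −αΔT + βΔS = 8.40 × 10⁻⁴ − 6.156 × 10⁻⁴ = 2.244 × 10⁻⁴, so Δρ ≈ 0.2302 kg m⁻³.
N² = (g/ρ₀)·Δρ/Δz = g·(Δρ/ρ₀)/Δz = 9.81 × 2.244 × 10⁻⁴ / 102 = 2.1582 × 10⁻⁵ s⁻².
N = √(2.1582 × 10⁻⁵) = 4.6456 × 10⁻³ rad s⁻¹ → T = 2π/N = 1.3525 × 10³ s ≈ 1.35 × 10³ s.

1.35 × 10³ s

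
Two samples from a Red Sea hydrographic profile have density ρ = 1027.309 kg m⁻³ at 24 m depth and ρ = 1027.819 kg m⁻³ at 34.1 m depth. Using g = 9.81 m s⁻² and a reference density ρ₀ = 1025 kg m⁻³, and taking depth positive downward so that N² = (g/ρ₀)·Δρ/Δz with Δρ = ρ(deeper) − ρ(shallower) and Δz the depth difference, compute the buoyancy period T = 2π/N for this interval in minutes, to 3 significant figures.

4.76 min

Δρ = 1027.819 − 1027.309 = 0.510 kg m⁻³ over Δz = 34.1 − 24 = 10.1 m.
N² = (9.81/1025) × (0.510/10.1) = 4.8327 × 10⁻⁴ s⁻².
N = √(4.8327 × 10⁻⁴) = 0.021983 rad s⁻¹, so T = 2π/N = 285.82 s = 4.7637 min ≈ 4.76 min.
Since Δρ > 0 the layer is stably stratified.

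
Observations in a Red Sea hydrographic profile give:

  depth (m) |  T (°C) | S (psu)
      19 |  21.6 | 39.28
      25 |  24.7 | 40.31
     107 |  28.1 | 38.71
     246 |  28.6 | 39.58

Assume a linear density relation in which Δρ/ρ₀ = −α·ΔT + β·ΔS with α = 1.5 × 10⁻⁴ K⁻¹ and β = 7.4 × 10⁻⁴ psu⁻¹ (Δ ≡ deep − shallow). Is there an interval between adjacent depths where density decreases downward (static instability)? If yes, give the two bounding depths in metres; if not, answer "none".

Evaluate Δρ/ρ₀ = −αΔT + βΔS across each adjacent pair:
  19–25 m: −αΔT+βΔS = −(1.5 × 10⁻⁴)(+3.1)+(7.4 × 10⁻⁴)(+1.03) = 3.0 × 10⁻⁴ → stable
  25–107 m: −αΔT+βΔS = −(1.5 × 10⁻⁴)(+3.4)+(7.4 × 10⁻⁴)(-1.60) = -1.7 × 10⁻³ → UNSTABLE
  107–246 m: −αΔT+βΔS = −(1.5 × 10⁻⁴)(+0.5)+(7.4 × 10⁻⁴)(+0.87) = 5.7 × 10⁻⁴ → stable
The 25–107 m interval has Δρ < 0: lighter water underlies denser water.

25–107 m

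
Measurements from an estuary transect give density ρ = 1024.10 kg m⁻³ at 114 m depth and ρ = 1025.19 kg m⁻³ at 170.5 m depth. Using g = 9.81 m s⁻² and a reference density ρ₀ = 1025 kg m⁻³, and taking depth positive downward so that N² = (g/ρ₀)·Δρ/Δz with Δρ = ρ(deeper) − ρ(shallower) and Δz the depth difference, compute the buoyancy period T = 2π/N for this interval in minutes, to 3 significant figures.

7.71 min

Δρ = 1025.19 − 1024.10 = 1.09 kg m⁻³ over Δz = 170.5 − 114 = 56.5 m.
N² = (9.81/1025) × (1.09/56.5) = 1.8464 × 10⁻⁴ s⁻².
N = √(1.8464 × 10⁻⁴) = 0.013588 rad s⁻¹, so T = 2π/N = 462.41 s = 7.7068 min ≈ 7.71 min.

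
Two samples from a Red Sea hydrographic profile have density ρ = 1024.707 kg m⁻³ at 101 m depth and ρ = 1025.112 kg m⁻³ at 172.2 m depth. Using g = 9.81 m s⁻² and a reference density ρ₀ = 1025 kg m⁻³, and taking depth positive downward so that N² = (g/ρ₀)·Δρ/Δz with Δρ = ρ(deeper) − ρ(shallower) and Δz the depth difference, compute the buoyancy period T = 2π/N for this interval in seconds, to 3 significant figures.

852 s

Δρ = 1025.112 − 1024.707 = 0.405 kg m⁻³ over Δz = 172.2 − 101 = 71.2 m.
N² = (9.81/1025) × (0.405/71.2) = 5.4440 × 10⁻⁵ s⁻².
N = √(5.4440 × 10⁻⁵) = 7.3783 × 10⁻³ rad s⁻¹, so T = 2π/N = 851.58 s ≈ 852 s.
Since Δρ > 0 the layer is stably stratified.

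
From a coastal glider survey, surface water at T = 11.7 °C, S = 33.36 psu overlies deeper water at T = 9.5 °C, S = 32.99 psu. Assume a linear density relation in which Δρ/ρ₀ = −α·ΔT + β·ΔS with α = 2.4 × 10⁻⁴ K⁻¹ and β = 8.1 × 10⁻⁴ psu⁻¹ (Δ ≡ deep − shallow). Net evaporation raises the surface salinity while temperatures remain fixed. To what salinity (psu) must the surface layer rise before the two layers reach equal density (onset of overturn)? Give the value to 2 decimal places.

33.64 psu

Neutral buoyancy requires −α(T_deep − T_surf) + β(S_deep − S_surf′) = 0.
S_surf′ = S_deep − (α/β)·ΔT = 32.99 − (2.4 × 10⁻⁴/8.1 × 10⁻⁴)·(-2.2) = 33.6419 psu.
Increase required: 33.6419 − 33.36 = 0.2819 psu.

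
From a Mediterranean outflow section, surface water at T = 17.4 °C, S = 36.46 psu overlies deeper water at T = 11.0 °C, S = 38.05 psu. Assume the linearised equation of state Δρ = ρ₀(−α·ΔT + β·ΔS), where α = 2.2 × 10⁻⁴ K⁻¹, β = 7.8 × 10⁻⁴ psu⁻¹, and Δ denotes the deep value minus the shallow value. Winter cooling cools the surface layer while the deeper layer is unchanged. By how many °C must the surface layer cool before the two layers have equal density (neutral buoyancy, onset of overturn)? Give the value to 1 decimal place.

Neutral buoyancy requires Δρ = 0, i.e. −α(T_deep − T_surf′) + β(S_deep − S_surf) = 0.
T_surf′ = T_deep − (β/α)·ΔS = 11.0 − (7.8 × 10⁻⁴/2.2 × 10⁻⁴)·(+1.59) = 5.363 °C.
Cooling required: 17.4 − (5.363) = 12.037 °C.

12.0 °C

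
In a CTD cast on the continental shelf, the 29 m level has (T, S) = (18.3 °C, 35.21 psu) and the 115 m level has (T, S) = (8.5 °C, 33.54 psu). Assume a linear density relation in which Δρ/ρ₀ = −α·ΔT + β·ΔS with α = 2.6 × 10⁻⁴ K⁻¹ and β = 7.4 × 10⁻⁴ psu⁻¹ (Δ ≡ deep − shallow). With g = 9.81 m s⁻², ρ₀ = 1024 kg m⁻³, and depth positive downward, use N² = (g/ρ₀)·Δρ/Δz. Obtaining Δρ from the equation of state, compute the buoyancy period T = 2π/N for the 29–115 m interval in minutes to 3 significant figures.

ΔT = -9.8 K, ΔS = -1.67 psu (deep − shallow).
Δρ/ρ₀ = −αΔT + βΔS = 2.548 × 10⁻³ − 1.2358 × 10⁻³ = 1.3122 × 10⁻³, so Δρ ≈ 1.344 kg m⁻³.
N² = (g/ρ₀)·Δρ/Δz = g·(Δρ/ρ₀)/Δz = 9.81 × 1.3122 × 10⁻³ / 86 = 1.4968 × 10⁻⁴ s⁻².
N = √(1.4968 × 10⁻⁴) = 0.012234 rad s⁻¹ → T = 2π/N = 513.58 s = 8.5597 min ≈ 8.56 min.

8.56 min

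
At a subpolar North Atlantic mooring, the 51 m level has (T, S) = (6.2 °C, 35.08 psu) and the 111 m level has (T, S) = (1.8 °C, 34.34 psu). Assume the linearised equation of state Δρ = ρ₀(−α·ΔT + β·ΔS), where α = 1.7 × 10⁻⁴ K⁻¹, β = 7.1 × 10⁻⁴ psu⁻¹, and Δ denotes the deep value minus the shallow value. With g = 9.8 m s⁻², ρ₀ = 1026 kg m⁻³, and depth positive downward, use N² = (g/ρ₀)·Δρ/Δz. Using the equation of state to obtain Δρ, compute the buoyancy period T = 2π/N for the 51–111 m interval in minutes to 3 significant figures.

17.4 min

ΔT = -4.4 K, ΔS = -0.74 psu (deep − shallow).
Δρ/ρ₀ = −αΔT + βΔS = 7.48 × 10⁻⁴ − 5.254 × 10⁻⁴ = 2.226 × 10⁻⁴, so Δρ ≈ 0.2284 kg m⁻³.
N² = (g/ρ₀)·Δρ/Δz = g·(Δρ/ρ₀)/Δz = 9.8 × 2.226 × 10⁻⁴ / 60 = 3.6358 × 10⁻⁵ s⁻².
N = √(3.6358 × 10⁻⁵) = 6.0298 × 10⁻³ rad s⁻¹ → T = 2π/N = 1.0420 × 10³ s = 17.367 min ≈ 17.4 min.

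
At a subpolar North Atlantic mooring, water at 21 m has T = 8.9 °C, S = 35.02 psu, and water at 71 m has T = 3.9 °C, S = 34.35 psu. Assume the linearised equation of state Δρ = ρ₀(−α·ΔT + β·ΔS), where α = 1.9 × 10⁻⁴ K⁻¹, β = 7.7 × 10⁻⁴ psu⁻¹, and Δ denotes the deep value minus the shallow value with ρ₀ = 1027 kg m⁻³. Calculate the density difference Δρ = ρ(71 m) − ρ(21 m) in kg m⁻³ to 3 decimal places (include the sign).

+0.446 kg m⁻³

ΔT = -5.0 K, ΔS = -0.67 psu (deep − shallow).
Δρ/ρ₀ = −(1.9 × 10⁻⁴)(-5.0) + (7.7 × 10⁻⁴)(-0.67) = 4.341 × 10⁻⁴.
Δρ = 1027 × (4.341 × 10⁻⁴) = +0.446 kg m⁻³.
Positive Δρ: denser below, stable.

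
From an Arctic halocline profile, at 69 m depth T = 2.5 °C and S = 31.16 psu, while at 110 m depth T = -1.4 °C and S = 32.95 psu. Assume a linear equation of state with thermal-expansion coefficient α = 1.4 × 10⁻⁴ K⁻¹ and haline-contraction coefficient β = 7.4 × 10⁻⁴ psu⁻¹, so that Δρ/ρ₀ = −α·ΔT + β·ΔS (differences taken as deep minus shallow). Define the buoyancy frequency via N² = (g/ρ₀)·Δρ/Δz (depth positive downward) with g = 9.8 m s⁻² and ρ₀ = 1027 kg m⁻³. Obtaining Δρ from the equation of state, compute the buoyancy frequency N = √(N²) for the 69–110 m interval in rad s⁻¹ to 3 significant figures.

0.0211 rad s⁻¹

ΔT = -3.9 K, ΔS = +1.79 psu (deep − shallow).
Δρ/ρ₀ = −αΔT + βΔS = 5.46 × 10⁻⁴ + 1.3246 × 10⁻³ = 1.8706 × 10⁻³, so Δρ ≈ 1.921 kg m⁻³.
N² = (g/ρ₀)·Δρ/Δz = g·(Δρ/ρ₀)/Δz = 9.8 × 1.8706 × 10⁻³ / 41 = 4.4712 × 10⁻⁴ s⁻².
N = √(4.4712 × 10⁻⁴) = 0.021145 rad s⁻¹ ≈ 0.0211 rad s⁻¹.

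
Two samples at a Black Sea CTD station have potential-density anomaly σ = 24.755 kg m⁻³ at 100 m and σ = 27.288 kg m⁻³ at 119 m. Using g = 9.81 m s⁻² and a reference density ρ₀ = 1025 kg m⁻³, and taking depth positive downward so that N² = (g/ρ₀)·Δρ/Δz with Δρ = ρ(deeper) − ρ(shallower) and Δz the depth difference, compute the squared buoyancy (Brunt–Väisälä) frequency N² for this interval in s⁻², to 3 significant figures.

1.28 × 10⁻³ s⁻²

Δρ = 1027.288 − 1024.755 = 2.533 kg m⁻³ over Δz = 119 − 100 = 19 m.
N² = (9.81/1025) × (2.533/19) = 1.2759 × 10⁻³ s⁻² ≈ 1.28 × 10⁻³ s⁻².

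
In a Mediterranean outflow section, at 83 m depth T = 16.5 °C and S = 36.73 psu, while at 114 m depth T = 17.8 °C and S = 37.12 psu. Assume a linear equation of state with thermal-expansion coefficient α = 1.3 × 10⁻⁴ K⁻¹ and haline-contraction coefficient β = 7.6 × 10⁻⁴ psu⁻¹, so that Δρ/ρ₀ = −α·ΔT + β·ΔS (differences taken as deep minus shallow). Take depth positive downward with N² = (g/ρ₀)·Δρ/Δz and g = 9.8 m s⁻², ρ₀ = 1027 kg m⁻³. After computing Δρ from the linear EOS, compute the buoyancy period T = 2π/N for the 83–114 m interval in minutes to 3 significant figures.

16.5 min

ΔT = +1.3 K, ΔS = +0.39 psu (deep − shallow).
Δρ/ρ₀ = −αΔT + βΔS = -1.69 × 10⁻⁴ + 2.964 × 10⁻⁴ = 1.274 × 10⁻⁴, so Δρ ≈ 0.1308 kg m⁻³.
N² = (g/ρ₀)·Δρ/Δz = g·(Δρ/ρ₀)/Δz = 9.8 × 1.274 × 10⁻⁴ / 31 = 4.0275 × 10⁻⁵ s⁻².
N = √(4.0275 × 10⁻⁵) = 6.3463 × 10⁻³ rad s⁻¹ → T = 2π/N = 990.05 s = 16.501 min ≈ 16.5 min.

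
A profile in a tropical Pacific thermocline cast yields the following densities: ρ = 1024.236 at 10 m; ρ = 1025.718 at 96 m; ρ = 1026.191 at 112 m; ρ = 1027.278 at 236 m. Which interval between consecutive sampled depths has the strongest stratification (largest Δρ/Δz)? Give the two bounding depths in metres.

Compute the density gradient over each adjacent pair:
  10–96 m: Δρ/Δz = 1.482/86 = 0.017 kg m⁻⁴
  96–112 m: Δρ/Δz = 0.473/16 = 0.030 kg m⁻⁴
  112–236 m: Δρ/Δz = 1.087/124 = 8.8 × 10⁻³ kg m⁻⁴
The largest gradient is in the 96–112 m interval — the pycnocline.

96–112 m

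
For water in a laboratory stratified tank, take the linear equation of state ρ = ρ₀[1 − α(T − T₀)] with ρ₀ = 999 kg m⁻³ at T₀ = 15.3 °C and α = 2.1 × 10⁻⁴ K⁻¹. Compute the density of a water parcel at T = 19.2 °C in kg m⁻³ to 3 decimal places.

998.182 kg m⁻³

T − T₀ = +3.9 K.
Bracket = 1 − α·(+3.9) = 1 + (-8.19 × 10⁻⁴) = 0.9991810.
ρ = 999 × 0.9991810 = 998.182 kg m⁻³.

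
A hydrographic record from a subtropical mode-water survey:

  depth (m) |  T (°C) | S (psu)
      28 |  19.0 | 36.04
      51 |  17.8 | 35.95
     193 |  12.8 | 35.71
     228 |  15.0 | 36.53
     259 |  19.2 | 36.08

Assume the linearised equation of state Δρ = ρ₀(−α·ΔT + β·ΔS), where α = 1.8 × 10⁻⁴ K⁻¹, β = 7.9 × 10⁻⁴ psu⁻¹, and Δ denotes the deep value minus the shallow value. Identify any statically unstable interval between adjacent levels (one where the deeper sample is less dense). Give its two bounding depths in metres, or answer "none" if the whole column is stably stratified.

Evaluate Δρ/ρ₀ = −αΔT + βΔS across each adjacent pair:
  28–51 m: −αΔT+βΔS = −(1.8 × 10⁻⁴)(-1.2)+(7.9 × 10⁻⁴)(-0.09) = 1.4 × 10⁻⁴ → stable
  51–193 m: −αΔT+βΔS = −(1.8 × 10⁻⁴)(-5.0)+(7.9 × 10⁻⁴)(-0.24) = 7.1 × 10⁻⁴ → stable
  193–228 m: −αΔT+βΔS = −(1.8 × 10⁻⁴)(+2.2)+(7.9 × 10⁻⁴)(+0.82) = 2.5 × 10⁻⁴ → stable
  228–259 m: −αΔT+βΔS = −(1.8 × 10⁻⁴)(+4.2)+(7.9 × 10⁻⁴)(-0.45) = -1.1 × 10⁻³ → UNSTABLE
The 228–259 m interval has Δρ < 0: lighter water underlies denser water.

228–259 m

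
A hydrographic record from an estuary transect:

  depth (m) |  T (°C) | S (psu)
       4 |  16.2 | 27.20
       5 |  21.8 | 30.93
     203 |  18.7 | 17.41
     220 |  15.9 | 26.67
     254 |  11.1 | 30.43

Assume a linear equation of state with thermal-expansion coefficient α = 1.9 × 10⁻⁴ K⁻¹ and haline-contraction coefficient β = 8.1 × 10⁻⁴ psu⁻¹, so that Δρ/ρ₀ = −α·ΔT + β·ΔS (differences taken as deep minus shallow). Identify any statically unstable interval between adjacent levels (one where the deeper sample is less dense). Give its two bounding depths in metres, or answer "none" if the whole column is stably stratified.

Evaluate Δρ/ρ₀ = −αΔT + βΔS across each adjacent pair:
  4–5 m: −αΔT+βΔS = −(1.9 × 10⁻⁴)(+5.6)+(8.1 × 10⁻⁴)(+3.73) = 2.0 × 10⁻³ → stable
  5–203 m: −αΔT+βΔS = −(1.9 × 10⁻⁴)(-3.1)+(8.1 × 10⁻⁴)(-13.52) = -0.010 → UNSTABLE
  203–220 m: −αΔT+βΔS = −(1.9 × 10⁻⁴)(-2.8)+(8.1 × 10⁻⁴)(+9.26) = 8.0 × 10⁻³ → stable
  220–254 m: −αΔT+βΔS = −(1.9 × 10⁻⁴)(-4.8)+(8.1 × 10⁻⁴)(+3.76) = 4.0 × 10⁻³ → stable
The 5–203 m interval has Δρ < 0: lighter water underlies denser water.

5–203 m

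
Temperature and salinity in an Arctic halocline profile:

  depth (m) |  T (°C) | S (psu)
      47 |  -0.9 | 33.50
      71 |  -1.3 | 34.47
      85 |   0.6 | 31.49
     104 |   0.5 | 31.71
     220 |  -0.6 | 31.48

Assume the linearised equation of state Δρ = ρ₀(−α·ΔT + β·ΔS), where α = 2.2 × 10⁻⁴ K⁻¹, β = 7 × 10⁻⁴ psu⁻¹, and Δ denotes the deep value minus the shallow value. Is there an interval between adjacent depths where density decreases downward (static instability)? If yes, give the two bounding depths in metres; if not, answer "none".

71–85 m

Evaluate Δρ/ρ₀ = −αΔT + βΔS across each adjacent pair:
  47–71 m: −αΔT+βΔS = −(2.2 × 10⁻⁴)(-0.4)+(7 × 10⁻⁴)(+0.97) = 7.7 × 10⁻⁴ → stable
  71–85 m: −αΔT+βΔS = −(2.2 × 10⁻⁴)(+1.9)+(7 × 10⁻⁴)(-2.98) = -2.5 × 10⁻³ → UNSTABLE
  85–104 m: −αΔT+βΔS = −(2.2 × 10⁻⁴)(-0.1)+(7 × 10⁻⁴)(+0.22) = 1.8 × 10⁻⁴ → stable
  104–220 m: −αΔT+βΔS = −(2.2 × 10⁻⁴)(-1.1)+(7 × 10⁻⁴)(-0.23) = 8.1 × 10⁻⁵ → stable
The 71–85 m interval has Δρ < 0: lighter water underlies denser water.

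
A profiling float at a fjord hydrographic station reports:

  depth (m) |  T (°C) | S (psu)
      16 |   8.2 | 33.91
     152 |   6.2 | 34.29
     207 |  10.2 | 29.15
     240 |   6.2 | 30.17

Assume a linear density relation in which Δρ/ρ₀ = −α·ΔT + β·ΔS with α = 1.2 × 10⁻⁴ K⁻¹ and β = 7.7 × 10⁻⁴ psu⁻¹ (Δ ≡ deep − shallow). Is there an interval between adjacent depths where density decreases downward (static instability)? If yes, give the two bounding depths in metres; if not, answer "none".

152–207 m

Evaluate Δρ/ρ₀ = −αΔT + βΔS across each adjacent pair:
  16–152 m: −αΔT+βΔS = −(1.2 × 10⁻⁴)(-2.0)+(7.7 × 10⁻⁴)(+0.38) = 5.3 × 10⁻⁴ → stable
  152–207 m: −αΔT+βΔS = −(1.2 × 10⁻⁴)(+4.0)+(7.7 × 10⁻⁴)(-5.14) = -4.4 × 10⁻³ → UNSTABLE
  207–240 m: −αΔT+βΔS = −(1.2 × 10⁻⁴)(-4.0)+(7.7 × 10⁻⁴)(+1.02) = 1.3 × 10⁻³ → stable
The 152–207 m interval has Δρ < 0: lighter water underlies denser water.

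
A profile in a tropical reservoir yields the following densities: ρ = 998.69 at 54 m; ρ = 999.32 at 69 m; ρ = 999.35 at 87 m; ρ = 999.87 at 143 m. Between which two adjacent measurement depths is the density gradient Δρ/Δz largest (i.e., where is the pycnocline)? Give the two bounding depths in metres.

Compute the density gradient over each adjacent pair:
  54–69 m: Δρ/Δz = 0.63/15 = 0.042 kg m⁻⁴
  69–87 m: Δρ/Δz = 0.03/18 = 1.7 × 10⁻³ kg m⁻⁴
  87–143 m: Δρ/Δz = 0.52/56 = 9.3 × 10⁻³ kg m⁻⁴
The largest gradient is in the 54–69 m interval — the pycnocline.

54–69 m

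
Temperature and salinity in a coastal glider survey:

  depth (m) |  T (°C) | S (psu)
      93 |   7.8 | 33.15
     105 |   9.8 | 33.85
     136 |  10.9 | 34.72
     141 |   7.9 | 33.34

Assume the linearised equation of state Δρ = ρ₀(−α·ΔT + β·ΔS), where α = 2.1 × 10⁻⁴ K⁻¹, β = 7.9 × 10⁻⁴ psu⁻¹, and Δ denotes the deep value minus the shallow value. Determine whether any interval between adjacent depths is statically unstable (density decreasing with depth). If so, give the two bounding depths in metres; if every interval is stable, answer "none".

Evaluate Δρ/ρ₀ = −αΔT + βΔS across each adjacent pair:
  93–105 m: −αΔT+βΔS = −(2.1 × 10⁻⁴)(+2.0)+(7.9 × 10⁻⁴)(+0.70) = 1.3 × 10⁻⁴ → stable
  105–136 m: −αΔT+βΔS = −(2.1 × 10⁻⁴)(+1.1)+(7.9 × 10⁻⁴)(+0.87) = 4.6 × 10⁻⁴ → stable
  136–141 m: −αΔT+βΔS = −(2.1 × 10⁻⁴)(-3.0)+(7.9 × 10⁻⁴)(-1.38) = -4.6 × 10⁻⁴ → UNSTABLE
The 136–141 m interval has Δρ < 0: lighter water underlies denser water.

136–141 m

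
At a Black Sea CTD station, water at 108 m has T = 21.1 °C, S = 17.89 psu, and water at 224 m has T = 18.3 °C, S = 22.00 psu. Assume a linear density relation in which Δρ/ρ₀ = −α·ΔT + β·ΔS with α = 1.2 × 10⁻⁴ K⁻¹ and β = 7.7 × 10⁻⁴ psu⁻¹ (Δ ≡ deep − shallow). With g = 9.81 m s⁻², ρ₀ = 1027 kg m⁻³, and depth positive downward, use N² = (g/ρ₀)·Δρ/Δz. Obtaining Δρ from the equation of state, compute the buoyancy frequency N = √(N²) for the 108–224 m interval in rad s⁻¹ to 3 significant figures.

0.0172 rad s⁻¹

ΔT = -2.8 K, ΔS = +4.11 psu (deep − shallow).
Δρ/ρ₀ = −αΔT + βΔS = 3.36 × 10⁻⁴ + 3.1647 × 10⁻³ = 3.5007 × 10⁻³, so Δρ ≈ 3.595 kg m⁻³.
N² = (g/ρ₀)·Δρ/Δz = g·(Δρ/ρ₀)/Δz = 9.81 × 3.5007 × 10⁻³ / 116 = 2.9605 × 10⁻⁴ s⁻².
N = √(2.9605 × 10⁻⁴) = 0.017206 rad s⁻¹ ≈ 0.0172 rad s⁻¹.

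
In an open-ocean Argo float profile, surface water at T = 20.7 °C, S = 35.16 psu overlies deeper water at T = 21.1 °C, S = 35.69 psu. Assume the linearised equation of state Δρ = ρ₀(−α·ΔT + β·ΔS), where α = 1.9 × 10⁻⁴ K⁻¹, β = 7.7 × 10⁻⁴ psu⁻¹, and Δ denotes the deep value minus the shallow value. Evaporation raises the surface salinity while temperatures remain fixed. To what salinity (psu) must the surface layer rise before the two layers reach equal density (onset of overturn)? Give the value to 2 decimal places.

35.59 psu

Neutral buoyancy requires −α(T_deep − T_surf) + β(S_deep − S_surf′) = 0.
S_surf′ = S_deep − (α/β)·ΔT = 35.69 − (1.9 × 10⁻⁴/7.7 × 10⁻⁴)·(+0.4) = 35.5913 psu.
Increase required: 35.5913 − 35.16 = 0.4313 psu.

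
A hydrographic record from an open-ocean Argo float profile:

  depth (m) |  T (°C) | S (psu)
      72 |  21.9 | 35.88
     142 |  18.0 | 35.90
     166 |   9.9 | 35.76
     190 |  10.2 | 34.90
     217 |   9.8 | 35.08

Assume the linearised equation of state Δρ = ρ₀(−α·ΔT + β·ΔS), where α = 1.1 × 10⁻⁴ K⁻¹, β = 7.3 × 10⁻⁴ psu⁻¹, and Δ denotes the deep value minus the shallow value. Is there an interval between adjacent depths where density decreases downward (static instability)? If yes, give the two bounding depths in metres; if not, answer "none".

Evaluate Δρ/ρ₀ = −αΔT + βΔS across each adjacent pair:
  72–142 m: −αΔT+βΔS = −(1.1 × 10⁻⁴)(-3.9)+(7.3 × 10⁻⁴)(+0.02) = 4.4 × 10⁻⁴ → stable
  142–166 m: −αΔT+βΔS = −(1.1 × 10⁻⁴)(-8.1)+(7.3 × 10⁻⁴)(-0.14) = 7.9 × 10⁻⁴ → stable
  166–190 m: −αΔT+βΔS = −(1.1 × 10⁻⁴)(+0.3)+(7.3 × 10⁻⁴)(-0.86) = -6.6 × 10⁻⁴ → UNSTABLE
  190–217 m: −αΔT+βΔS = −(1.1 × 10⁻⁴)(-0.4)+(7.3 × 10⁻⁴)(+0.18) = 1.8 × 10⁻⁴ → stable
The 166–190 m interval has Δρ < 0: lighter water underlies denser water.

166–190 m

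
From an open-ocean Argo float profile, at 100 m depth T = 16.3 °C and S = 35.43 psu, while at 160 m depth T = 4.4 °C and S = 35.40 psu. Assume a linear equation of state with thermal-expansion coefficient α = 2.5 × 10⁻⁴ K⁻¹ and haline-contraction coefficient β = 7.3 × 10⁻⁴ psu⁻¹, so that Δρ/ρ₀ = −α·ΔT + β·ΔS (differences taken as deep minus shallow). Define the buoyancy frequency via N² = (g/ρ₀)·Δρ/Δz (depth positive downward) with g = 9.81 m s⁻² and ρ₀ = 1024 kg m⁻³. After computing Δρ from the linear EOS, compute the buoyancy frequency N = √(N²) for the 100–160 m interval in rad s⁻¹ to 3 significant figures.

ΔT = -11.9 K, ΔS = -0.03 psu (deep − shallow).
Δρ/ρ₀ = −αΔT + βΔS = 2.975 × 10⁻³ − 2.19 × 10⁻⁵ = 2.9531 × 10⁻³, so Δρ ≈ 3.024 kg m⁻³.
N² = (g/ρ₀)·Δρ/Δz = g·(Δρ/ρ₀)/Δz = 9.81 × 2.9531 × 10⁻³ / 60 = 4.8283 × 10⁻⁴ s⁻².
N = √(4.8283 × 10⁻⁴) = 0.021973 rad s⁻¹ ≈ 0.0220 rad s⁻¹.

0.0220 rad s⁻¹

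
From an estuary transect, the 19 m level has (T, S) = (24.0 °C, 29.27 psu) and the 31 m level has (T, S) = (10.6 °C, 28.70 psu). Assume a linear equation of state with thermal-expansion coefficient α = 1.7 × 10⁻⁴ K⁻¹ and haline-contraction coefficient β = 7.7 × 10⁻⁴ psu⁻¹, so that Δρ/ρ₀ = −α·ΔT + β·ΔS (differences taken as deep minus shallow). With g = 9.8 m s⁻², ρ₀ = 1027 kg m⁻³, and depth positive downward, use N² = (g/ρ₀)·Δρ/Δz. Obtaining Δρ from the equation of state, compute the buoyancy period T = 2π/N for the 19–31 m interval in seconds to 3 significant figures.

ΔT = -13.4 K, ΔS = -0.57 psu (deep − shallow).
Δρ/ρ₀ = −αΔT + βΔS = 2.278 × 10⁻³ − 4.389 × 10⁻⁴ = 1.8391 × 10⁻³, so Δρ ≈ 1.889 kg m⁻³.
N² = (g/ρ₀)·Δρ/Δz = g·(Δρ/ρ₀)/Δz = 9.8 × 1.8391 × 10⁻³ / 12 = 1.5019 × 10⁻³ s⁻².
N = √(1.5019 × 10⁻³) = 0.038754 rad s⁻¹ → T = 2π/N = 162.13 s ≈ 162 s.

162 s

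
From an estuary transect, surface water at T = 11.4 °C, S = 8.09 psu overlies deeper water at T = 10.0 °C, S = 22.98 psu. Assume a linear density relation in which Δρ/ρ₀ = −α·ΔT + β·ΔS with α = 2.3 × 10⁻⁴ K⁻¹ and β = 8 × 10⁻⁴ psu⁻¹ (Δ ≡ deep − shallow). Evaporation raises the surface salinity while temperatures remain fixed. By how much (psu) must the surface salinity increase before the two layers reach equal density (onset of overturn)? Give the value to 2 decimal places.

15.29 psu

Neutral buoyancy requires −α(T_deep − T_surf) + β(S_deep − S_surf′) = 0.
S_surf′ = S_deep − (α/β)·ΔT = 22.98 − (2.3 × 10⁻⁴/8 × 10⁻⁴)·(-1.4) = 23.3825 psu.
Increase required: 23.3825 − 8.09 = 15.2925 psu.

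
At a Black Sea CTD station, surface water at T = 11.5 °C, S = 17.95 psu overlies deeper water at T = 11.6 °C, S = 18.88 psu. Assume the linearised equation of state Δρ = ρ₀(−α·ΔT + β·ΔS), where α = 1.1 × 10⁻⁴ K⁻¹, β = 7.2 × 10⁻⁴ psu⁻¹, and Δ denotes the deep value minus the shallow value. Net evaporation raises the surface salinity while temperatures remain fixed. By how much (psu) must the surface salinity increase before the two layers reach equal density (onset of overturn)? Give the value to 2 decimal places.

0.91 psu

Neutral buoyancy requires −α(T_deep − T_surf) + β(S_deep − S_surf′) = 0.
S_surf′ = S_deep − (α/β)·ΔT = 18.88 − (1.1 × 10⁻⁴/7.2 × 10⁻⁴)·(+0.1) = 18.8647 psu.
Increase required: 18.8647 − 17.95 = 0.9147 psu.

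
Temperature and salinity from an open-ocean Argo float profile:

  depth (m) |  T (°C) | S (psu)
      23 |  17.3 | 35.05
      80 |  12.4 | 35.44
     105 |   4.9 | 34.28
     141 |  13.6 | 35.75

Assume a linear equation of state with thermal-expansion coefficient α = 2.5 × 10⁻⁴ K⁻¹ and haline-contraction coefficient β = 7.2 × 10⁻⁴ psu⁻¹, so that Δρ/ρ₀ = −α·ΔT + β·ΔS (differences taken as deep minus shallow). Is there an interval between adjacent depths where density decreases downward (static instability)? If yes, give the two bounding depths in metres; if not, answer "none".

105–141 m

Evaluate Δρ/ρ₀ = −αΔT + βΔS across each adjacent pair:
  23–80 m: −αΔT+βΔS = −(2.5 × 10⁻⁴)(-4.9)+(7.2 × 10⁻⁴)(+0.39) = 1.5 × 10⁻³ → stable
  80–105 m: −αΔT+βΔS = −(2.5 × 10⁻⁴)(-7.5)+(7.2 × 10⁻⁴)(-1.16) = 1.0 × 10⁻³ → stable
  105–141 m: −αΔT+βΔS = −(2.5 × 10⁻⁴)(+8.7)+(7.2 × 10⁻⁴)(+1.47) = -1.1 × 10⁻³ → UNSTABLE
The 105–141 m interval has Δρ < 0: lighter water underlies denser water.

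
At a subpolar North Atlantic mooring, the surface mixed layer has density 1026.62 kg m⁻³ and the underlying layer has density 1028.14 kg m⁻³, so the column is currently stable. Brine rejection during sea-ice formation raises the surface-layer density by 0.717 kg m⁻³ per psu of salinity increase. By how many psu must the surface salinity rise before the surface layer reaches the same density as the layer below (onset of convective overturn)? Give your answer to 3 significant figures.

2.12 psu

Density deficit of the surface layer: 1028.14 − 1026.62 = 1.52 kg m⁻³.
Required change = 1.52 / 0.717 = 2.12 psu.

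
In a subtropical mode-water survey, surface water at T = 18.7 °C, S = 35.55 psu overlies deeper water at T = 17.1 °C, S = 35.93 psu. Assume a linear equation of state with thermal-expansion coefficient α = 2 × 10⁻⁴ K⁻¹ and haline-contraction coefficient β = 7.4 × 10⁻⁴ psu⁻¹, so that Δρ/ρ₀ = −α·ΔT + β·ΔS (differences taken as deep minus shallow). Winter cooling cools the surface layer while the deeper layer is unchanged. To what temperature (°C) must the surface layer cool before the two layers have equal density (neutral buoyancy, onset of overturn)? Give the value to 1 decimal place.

15.7 °C

Neutral buoyancy requires Δρ = 0, i.e. −α(T_deep − T_surf′) + β(S_deep − S_surf) = 0.
T_surf′ = T_deep − (β/α)·ΔS = 17.1 − (7.4 × 10⁻⁴/2 × 10⁻⁴)·(+0.38) = 15.694 °C.
Cooling required: 18.7 − (15.694) = 3.006 °C.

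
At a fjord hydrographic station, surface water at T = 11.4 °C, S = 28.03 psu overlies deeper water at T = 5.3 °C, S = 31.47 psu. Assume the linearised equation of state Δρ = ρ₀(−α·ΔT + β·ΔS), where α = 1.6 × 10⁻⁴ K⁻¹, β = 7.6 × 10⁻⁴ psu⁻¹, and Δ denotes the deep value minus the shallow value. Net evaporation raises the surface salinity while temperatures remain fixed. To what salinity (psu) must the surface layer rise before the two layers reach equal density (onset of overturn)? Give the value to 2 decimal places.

Neutral buoyancy requires −α(T_deep − T_surf) + β(S_deep − S_surf′) = 0.
S_surf′ = S_deep − (α/β)·ΔT = 31.47 − (1.6 × 10⁻⁴/7.6 × 10⁻⁴)·(-6.1) = 32.7542 psu.
Increase required: 32.7542 − 28.03 = 4.7242 psu.

32.75 psu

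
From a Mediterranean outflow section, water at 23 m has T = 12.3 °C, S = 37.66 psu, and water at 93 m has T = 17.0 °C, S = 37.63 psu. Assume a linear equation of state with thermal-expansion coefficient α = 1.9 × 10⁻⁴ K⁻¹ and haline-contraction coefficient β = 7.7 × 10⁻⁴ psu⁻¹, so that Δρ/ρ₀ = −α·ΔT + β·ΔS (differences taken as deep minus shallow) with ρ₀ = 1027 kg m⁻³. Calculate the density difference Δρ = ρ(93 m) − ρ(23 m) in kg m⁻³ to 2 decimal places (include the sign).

-0.94 kg m⁻³

ΔT = +4.7 K, ΔS = -0.03 psu (deep − shallow).
Δρ/ρ₀ = −(1.9 × 10⁻⁴)(+4.7) + (7.7 × 10⁻⁴)(-0.03) = -9.161 × 10⁻⁴.
Δρ = 1027 × (-9.161 × 10⁻⁴) = -0.94 kg m⁻³.
Negative Δρ: lighter below, statically unstable.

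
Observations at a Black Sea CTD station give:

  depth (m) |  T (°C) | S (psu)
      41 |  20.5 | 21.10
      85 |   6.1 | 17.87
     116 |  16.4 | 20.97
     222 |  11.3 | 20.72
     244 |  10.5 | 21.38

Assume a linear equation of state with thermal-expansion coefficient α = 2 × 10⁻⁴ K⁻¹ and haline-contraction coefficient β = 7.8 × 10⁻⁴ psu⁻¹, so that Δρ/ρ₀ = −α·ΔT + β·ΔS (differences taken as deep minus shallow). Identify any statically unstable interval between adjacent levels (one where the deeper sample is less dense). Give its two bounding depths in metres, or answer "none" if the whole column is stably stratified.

Evaluate Δρ/ρ₀ = −αΔT + βΔS across each adjacent pair:
  41–85 m: −αΔT+βΔS = −(2 × 10⁻⁴)(-14.4)+(7.8 × 10⁻⁴)(-3.23) = 3.6 × 10⁻⁴ → stable
  85–116 m: −αΔT+βΔS = −(2 × 10⁻⁴)(+10.3)+(7.8 × 10⁻⁴)(+3.10) = 3.6 × 10⁻⁴ → stable
  116–222 m: −αΔT+βΔS = −(2 × 10⁻⁴)(-5.1)+(7.8 × 10⁻⁴)(-0.25) = 8.3 × 10⁻⁴ → stable
  222–244 m: −αΔT+βΔS = −(2 × 10⁻⁴)(-0.8)+(7.8 × 10⁻⁴)(+0.66) = 6.7 × 10⁻⁴ → stable
Every interval has Δρ > 0: the column is stably stratified throughout.

none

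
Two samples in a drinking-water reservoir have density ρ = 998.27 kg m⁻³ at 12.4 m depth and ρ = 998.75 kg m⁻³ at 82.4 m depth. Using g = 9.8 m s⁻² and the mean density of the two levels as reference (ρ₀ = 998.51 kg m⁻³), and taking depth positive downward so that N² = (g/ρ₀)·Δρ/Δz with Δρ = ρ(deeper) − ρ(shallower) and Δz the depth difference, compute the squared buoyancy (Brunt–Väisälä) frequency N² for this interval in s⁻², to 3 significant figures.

Δρ = 998.75 − 998.27 = 0.48 kg m⁻³ over Δz = 82.4 − 12.4 = 70 m.
N² = (9.8/998.51) × (0.48/70) = 6.7300 × 10⁻⁵ s⁻² ≈ 6.73 × 10⁻⁵ s⁻².

6.73 × 10⁻⁵ s⁻²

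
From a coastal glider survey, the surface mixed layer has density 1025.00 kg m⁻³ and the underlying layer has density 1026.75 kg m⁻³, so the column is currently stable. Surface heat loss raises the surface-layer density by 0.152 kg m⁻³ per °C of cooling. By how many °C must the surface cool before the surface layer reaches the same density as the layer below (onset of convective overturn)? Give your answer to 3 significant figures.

11.5 °C

Density deficit of the surface layer: 1026.75 − 1025.00 = 1.75 kg m⁻³.
Required change = 1.75 / 0.152 = 11.5 °C.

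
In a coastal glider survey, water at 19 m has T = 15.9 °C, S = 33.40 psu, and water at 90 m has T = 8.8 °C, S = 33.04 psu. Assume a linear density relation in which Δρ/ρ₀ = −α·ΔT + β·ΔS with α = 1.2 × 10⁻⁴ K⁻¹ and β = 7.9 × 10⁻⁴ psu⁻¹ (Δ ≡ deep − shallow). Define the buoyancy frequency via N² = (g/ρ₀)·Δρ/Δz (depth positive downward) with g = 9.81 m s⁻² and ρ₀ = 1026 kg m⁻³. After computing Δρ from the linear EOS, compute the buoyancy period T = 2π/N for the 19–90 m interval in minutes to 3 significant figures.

ΔT = -7.1 K, ΔS = -0.36 psu (deep − shallow).
Δρ/ρ₀ = −αΔT + βΔS = 8.52 × 10⁻⁴ − 2.844 × 10⁻⁴ = 5.676 × 10⁻⁴, so Δρ ≈ 0.5824 kg m⁻³.
N² = (g/ρ₀)·Δρ/Δz = g·(Δρ/ρ₀)/Δz = 9.81 × 5.676 × 10⁻⁴ / 71 = 7.8425 × 10⁻⁵ s⁻².
N = √(7.8425 × 10⁻⁵) = 8.8558 × 10⁻³ rad s⁻¹ → T = 2π/N = 709.50 s = 11.825 min ≈ 11.8 min.

11.8 min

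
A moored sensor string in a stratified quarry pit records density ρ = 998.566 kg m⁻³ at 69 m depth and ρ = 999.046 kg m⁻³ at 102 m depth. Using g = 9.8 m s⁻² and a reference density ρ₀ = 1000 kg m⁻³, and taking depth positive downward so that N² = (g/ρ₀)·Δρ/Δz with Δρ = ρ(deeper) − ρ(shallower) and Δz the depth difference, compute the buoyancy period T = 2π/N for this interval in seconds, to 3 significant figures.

Δρ = 999.046 − 998.566 = 0.480 kg m⁻³ over Δz = 102 − 69 = 33 m.
N² = (9.8/1000) × (0.480/33) = 1.4255 × 10⁻⁴ s⁻².
N = √(1.4255 × 10⁻⁴) = 0.011939 rad s⁻¹, so T = 2π/N = 526.27 s ≈ 526 s.

526 s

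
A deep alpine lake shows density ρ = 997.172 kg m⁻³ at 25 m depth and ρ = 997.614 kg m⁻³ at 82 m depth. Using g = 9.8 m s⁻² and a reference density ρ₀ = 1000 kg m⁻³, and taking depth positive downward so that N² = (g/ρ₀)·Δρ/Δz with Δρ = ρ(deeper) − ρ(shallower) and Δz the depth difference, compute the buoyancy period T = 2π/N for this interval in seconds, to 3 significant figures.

Δρ = 997.614 − 997.172 = 0.442 kg m⁻³ over Δz = 82 − 25 = 57 m.
N² = (9.8/1000) × (0.442/57) = 7.5993 × 10⁻⁵ s⁻².
N = √(7.5993 × 10⁻⁵) = 8.7174 × 10⁻³ rad s⁻¹, so T = 2π/N = 720.76 s ≈ 721 s.

721 s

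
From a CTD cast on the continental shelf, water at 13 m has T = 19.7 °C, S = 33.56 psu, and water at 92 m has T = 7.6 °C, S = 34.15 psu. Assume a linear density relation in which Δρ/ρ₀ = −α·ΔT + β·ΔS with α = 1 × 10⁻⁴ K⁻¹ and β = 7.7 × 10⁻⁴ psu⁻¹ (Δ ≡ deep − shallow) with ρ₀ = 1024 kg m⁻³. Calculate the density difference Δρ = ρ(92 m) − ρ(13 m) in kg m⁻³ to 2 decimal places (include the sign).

+1.70 kg m⁻³

ΔT = -12.1 K, ΔS = +0.59 psu (deep − shallow).
Δρ/ρ₀ = −(1 × 10⁻⁴)(-12.1) + (7.7 × 10⁻⁴)(+0.59) = 1.6643 × 10⁻³.
Δρ = 1024 × (1.6643 × 10⁻³) = +1.70 kg m⁻³.
Positive Δρ: denser below, stable.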